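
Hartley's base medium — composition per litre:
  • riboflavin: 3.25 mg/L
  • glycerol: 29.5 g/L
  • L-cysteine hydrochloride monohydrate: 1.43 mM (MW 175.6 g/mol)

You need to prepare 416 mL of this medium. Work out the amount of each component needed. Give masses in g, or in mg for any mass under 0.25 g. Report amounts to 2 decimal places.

Target volume = 416 mL = 0.416 L.
riboflavin: 3.25 mg/L × 0.416 L = 1.35 mg
glycerol: 29.5 g/L × 0.416 L = 12.27 g
L-cysteine hydrochloride monohydrate: 1.43 mmol/L × 175.6 mg/mmol × 0.416 L = 104.46 mg

riboflavin 1.35 mg; glycerol 12.27 g; L-cysteine hydrochloride monohydrate 104.46 mg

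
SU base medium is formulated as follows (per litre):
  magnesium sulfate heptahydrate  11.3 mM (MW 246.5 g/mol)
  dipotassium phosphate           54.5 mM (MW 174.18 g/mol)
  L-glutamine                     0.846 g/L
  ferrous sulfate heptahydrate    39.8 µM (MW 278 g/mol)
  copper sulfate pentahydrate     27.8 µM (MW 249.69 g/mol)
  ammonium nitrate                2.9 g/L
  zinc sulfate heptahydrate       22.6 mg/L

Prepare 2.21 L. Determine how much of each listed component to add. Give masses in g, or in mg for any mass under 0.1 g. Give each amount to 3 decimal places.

Scale factor relative to 1 L: 2.21.
magnesium sulfate heptahydrate: 11.3 mmol/L × 246.5 g/mol × 2.21 L ÷ 1000 = 6.156 g
dipotassium phosphate: 54.5 mmol/L × 174.18 g/mol × 2.21 L ÷ 1000 = 20.979 g
L-glutamine: 0.846 g/L × 2.21 L = 1.870 g
ferrous sulfate heptahydrate: 39.8 µmol/L × 278 g/mol × 2.21 L ÷ 1000 = 24.452 mg
copper sulfate pentahydrate: 27.8 µmol/L × 249.69 g/mol × 2.21 L ÷ 1000 = 15.340 mg
ammonium nitrate: 2.9 g/L × 2.21 L = 6.409 g
zinc sulfate heptahydrate: 22.6 mg/L × 2.21 L = 49.946 mg

magnesium sulfate heptahydrate 6.156 g; dipotassium phosphate 20.979 g; L-glutamine 1.870 g; ferrous sulfate heptahydrate 24.452 mg; copper sulfate pentahydrate 15.340 mg; ammonium nitrate 6.409 g; zinc sulfate heptahydrate 49.946 mg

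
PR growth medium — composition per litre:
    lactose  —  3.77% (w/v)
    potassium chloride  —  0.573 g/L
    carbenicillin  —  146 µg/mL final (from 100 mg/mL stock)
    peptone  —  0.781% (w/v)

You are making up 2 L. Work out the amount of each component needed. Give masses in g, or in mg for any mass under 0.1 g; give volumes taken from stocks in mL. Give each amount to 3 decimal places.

lactose 75.400 g; potassium chloride 1.146 g; carbenicillin 2.920 mL; peptone 15.620 g

Scale factor relative to 1 L: 2.
lactose: 3.77% w/v = 37.7 g/L → 37.7 × 2 L = 75.400 g
potassium chloride: 0.573 g/L × 2 L = 1.146 g
carbenicillin: dilute stock: 146 µg/mL × 2000 mL ÷ 100000 µg/mL = 2.920 mL
peptone: 0.781 g per 100 mL × 2000 mL ÷ 100 = 15.620 g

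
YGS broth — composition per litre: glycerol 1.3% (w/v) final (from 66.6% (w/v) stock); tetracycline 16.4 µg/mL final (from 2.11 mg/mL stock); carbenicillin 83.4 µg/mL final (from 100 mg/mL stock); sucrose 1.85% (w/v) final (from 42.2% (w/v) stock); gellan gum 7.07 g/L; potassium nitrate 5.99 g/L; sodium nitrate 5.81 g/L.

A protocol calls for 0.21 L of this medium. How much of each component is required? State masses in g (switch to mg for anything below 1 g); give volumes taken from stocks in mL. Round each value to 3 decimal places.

glycerol 4.099 mL; tetracycline 1.632 mL; carbenicillin 0.175 mL; sucrose 9.206 mL; gellan gum 1.485 g; potassium nitrate 1.258 g; sodium nitrate 1.220 g

Working volume: 0.21 L.
glycerol: V = C2·V2/C1 = 1.3% ÷ 66.6% × 210 mL = 4.099 mL
tetracycline: C1V1 = C2V2 → 16.4 µg/mL × 210 mL ÷ 2110 µg/mL = 1.632 mL
carbenicillin: V = C2·V2/C1 = 83.4 µg/mL × 210 mL ÷ 100000 µg/mL = 0.175 mL
sucrose: V = C2·V2/C1 = 1.85% ÷ 42.2% × 210 mL = 9.206 mL
gellan gum: 7.07 g/L × 0.21 L = 1.485 g
potassium nitrate: 5.99 g/L × 0.21 L = 1.258 g
sodium nitrate: 5.81 g/L × 0.21 L = 1.220 g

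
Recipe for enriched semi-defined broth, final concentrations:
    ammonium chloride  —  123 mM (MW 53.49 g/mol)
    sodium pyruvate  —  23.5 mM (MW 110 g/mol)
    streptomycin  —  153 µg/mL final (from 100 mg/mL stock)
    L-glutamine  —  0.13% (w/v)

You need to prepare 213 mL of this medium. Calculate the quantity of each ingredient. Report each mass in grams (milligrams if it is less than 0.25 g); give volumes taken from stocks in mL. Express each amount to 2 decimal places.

Scale factor relative to 1 L: 0.213.
ammonium chloride: 123 mmol/L × 53.49 g/mol × 0.213 L ÷ 1000 = 1.40 g
sodium pyruvate: 23.5 mmol/L × 110 g/mol × 0.213 L ÷ 1000 = 0.55 g
streptomycin: V = C2·V2/C1 = 153 µg/mL × 213 mL ÷ 100000 µg/mL = 0.33 mL
L-glutamine: 0.13% w/v = 1.3 g/L → 1.3 × 0.213 L = 0.28 g

ammonium chloride 1.40 g; sodium pyruvate 0.55 g; streptomycin 0.33 mL; L-glutamine 0.28 g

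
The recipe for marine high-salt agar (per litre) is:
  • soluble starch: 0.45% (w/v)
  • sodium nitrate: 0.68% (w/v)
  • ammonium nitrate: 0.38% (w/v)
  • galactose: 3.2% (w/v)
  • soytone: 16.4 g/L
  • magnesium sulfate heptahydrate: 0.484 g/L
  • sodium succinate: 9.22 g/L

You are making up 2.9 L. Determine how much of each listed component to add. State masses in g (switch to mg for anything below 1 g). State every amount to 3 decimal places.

Scale factor relative to 1 L: 2.9.
soluble starch: 0.45% w/v = 4.5 g/L → 4.5 × 2.9 L = 13.050 g
sodium nitrate: 0.68 g per 100 mL × 2900 mL ÷ 100 = 19.720 g
ammonium nitrate: 0.38% w/v = 3.8 g/L → 3.8 × 2.9 L = 11.020 g
galactose: 3.2% w/v = 32 g/L → 32 × 2.9 L = 92.800 g
soytone: 16.4 g/L × 2.9 L = 47.560 g
magnesium sulfate heptahydrate: 0.484 g/L × 2.9 L = 1.404 g
sodium succinate: 9.22 g/L × 2.9 L = 26.738 g

soluble starch 13.050 g; sodium nitrate 19.720 g; ammonium nitrate 11.020 g; galactose 92.800 g; soytone 47.560 g; magnesium sulfate heptahydrate 1.404 g; sodium succinate 26.738 g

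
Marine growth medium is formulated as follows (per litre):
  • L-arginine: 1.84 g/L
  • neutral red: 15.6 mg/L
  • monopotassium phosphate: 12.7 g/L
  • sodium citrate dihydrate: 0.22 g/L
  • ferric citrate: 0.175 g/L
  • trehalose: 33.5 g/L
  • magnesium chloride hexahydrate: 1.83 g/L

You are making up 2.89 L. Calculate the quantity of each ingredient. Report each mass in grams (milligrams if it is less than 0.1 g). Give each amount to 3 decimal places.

Working volume: 2.89 L.
L-arginine: 1.84 g/L × 2.89 L = 5.318 g
neutral red: 15.6 mg/L × 2.89 L = 45.084 mg
monopotassium phosphate: 12.7 g/L × 2.89 L = 36.703 g
sodium citrate dihydrate: 0.22 g/L × 2.89 L = 0.636 g
ferric citrate: 0.175 g/L × 2.89 L = 0.506 g
trehalose: 33.5 g/L × 2.89 L = 96.815 g
magnesium chloride hexahydrate: 1.83 g/L × 2.89 L = 5.289 g

L-arginine 5.318 g; neutral red 45.084 mg; monopotassium phosphate 36.703 g; sodium citrate dihydrate 0.636 g; ferric citrate 0.506 g; trehalose 96.815 g; magnesium chloride hexahydrate 5.289 g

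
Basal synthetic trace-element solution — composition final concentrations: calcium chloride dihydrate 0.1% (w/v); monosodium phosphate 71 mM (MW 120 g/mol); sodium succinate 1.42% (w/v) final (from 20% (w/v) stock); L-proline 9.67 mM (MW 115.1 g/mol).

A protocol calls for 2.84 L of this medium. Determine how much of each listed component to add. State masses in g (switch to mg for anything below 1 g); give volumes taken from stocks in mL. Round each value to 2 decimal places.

Working volume: 2.84 L.
calcium chloride dihydrate: 0.1% w/v = 1 g/L → 1 × 2.84 L = 2.84 g
monosodium phosphate: 71 mmol/L × 120 g/mol × 2.84 L ÷ 1000 = 24.20 g
sodium succinate: V = C2·V2/C1 = 1.42% ÷ 20% × 2840 mL = 201.64 mL
L-proline: 9.67 mmol/L × 115.1 g/mol × 2.84 L ÷ 1000 = 3.16 g

calcium chloride dihydrate 2.84 g; monosodium phosphate 24.20 g; sodium succinate 201.64 mL; L-proline 3.16 g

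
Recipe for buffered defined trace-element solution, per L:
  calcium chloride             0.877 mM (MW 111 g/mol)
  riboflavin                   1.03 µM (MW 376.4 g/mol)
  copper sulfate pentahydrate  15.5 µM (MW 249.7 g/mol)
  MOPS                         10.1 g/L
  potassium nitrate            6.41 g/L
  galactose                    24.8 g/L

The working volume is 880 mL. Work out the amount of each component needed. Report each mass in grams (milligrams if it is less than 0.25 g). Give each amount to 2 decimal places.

Working volume: 880 mL = 0.88 L.
calcium chloride: 0.877 mmol/L × 111 mg/mmol × 0.88 L = 85.67 mg
riboflavin: 1.03 µmol/L × 376.4 g/mol × 0.88 L ÷ 1000 = 0.34 mg
copper sulfate pentahydrate: 15.5 µmol/L × 249.7 g/mol × 0.88 L ÷ 1000 = 3.41 mg
MOPS: 10.1 g/L × 0.88 L = 8.89 g
potassium nitrate: 6.41 g/L × 0.88 L = 5.64 g
galactose: 24.8 g/L × 0.88 L = 21.82 g

calcium chloride 85.67 mg; riboflavin 0.34 mg; copper sulfate pentahydrate 3.41 mg; MOPS 8.89 g; potassium nitrate 5.64 g; galactose 21.82 g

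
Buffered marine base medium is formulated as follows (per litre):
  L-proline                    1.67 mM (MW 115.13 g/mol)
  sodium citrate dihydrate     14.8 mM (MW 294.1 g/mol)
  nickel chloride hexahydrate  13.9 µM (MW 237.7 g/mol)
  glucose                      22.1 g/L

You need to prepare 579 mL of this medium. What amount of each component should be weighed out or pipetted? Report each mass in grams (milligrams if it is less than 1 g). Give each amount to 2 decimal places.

Working volume: 579 mL = 0.579 L.
L-proline: 1.67 mmol/L × 115.13 mg/mmol × 0.579 L = 111.32 mg
sodium citrate dihydrate: 14.8 mmol/L × 294.1 g/mol × 0.579 L ÷ 1000 = 2.52 g
nickel chloride hexahydrate: 13.9 µmol/L × 237.7 g/mol × 0.579 L ÷ 1000 = 1.91 mg
glucose: 22.1 g/L × 0.579 L = 12.80 g

L-proline 111.32 mg; sodium citrate dihydrate 2.52 g; nickel chloride hexahydrate 1.91 mg; glucose 12.80 g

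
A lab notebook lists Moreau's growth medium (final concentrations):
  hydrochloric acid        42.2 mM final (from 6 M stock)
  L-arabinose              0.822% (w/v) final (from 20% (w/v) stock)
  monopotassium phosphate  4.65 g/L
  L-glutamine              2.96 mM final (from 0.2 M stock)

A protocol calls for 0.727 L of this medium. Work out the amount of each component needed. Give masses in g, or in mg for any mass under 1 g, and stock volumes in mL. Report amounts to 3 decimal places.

hydrochloric acid 5.113 mL; L-arabinose 29.880 mL; monopotassium phosphate 3.381 g; L-glutamine 10.760 mL

Working volume: 0.727 L.
hydrochloric acid: C1V1 = C2V2 → 42.2 mM × 727 mL ÷ 6000 mM = 5.113 mL
L-arabinose: C1V1 = C2V2 → 0.822% ÷ 20% × 727 mL = 29.880 mL
monopotassium phosphate: 4.65 g/L × 0.727 L = 3.381 g
L-glutamine: dilute stock: 2.96 mM × 727 mL ÷ 200 mM = 10.760 mL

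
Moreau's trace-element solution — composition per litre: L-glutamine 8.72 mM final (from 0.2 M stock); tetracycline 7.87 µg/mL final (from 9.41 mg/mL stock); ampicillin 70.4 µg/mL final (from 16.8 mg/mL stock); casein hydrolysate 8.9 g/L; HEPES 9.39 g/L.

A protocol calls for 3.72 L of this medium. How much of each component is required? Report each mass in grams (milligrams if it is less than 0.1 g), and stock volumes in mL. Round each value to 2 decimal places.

L-glutamine 162.19 mL; tetracycline 3.11 mL; ampicillin 15.59 mL; casein hydrolysate 33.11 g; HEPES 34.93 g

Working volume: 3.72 L.
L-glutamine: V = C2·V2/C1 = 8.72 mM × 3720 mL ÷ 200 mM = 162.19 mL
tetracycline: V = C2·V2/C1 = 7.87 µg/mL × 3720 mL ÷ 9410 µg/mL = 3.11 mL
ampicillin: C1V1 = C2V2 → 70.4 µg/mL × 3720 mL ÷ 16800 µg/mL = 15.59 mL
casein hydrolysate: 8.9 g/L × 3.72 L = 33.11 g
HEPES: 9.39 g/L × 3.72 L = 34.93 g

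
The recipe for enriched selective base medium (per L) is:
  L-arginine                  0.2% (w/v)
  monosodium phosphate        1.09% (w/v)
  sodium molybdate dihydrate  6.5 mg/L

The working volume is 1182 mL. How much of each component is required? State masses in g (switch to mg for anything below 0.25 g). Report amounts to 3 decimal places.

Scale factor relative to 1 L: 1.182.
L-arginine: 0.2 g per 100 mL × 1182 mL ÷ 100 = 2.364 g
monosodium phosphate: 1.09 g per 100 mL × 1182 mL ÷ 100 = 12.884 g
sodium molybdate dihydrate: 6.5 mg/L × 1.182 L = 7.683 mg

L-arginine 2.364 g; monosodium phosphate 12.884 g; sodium molybdate dihydrate 7.683 mg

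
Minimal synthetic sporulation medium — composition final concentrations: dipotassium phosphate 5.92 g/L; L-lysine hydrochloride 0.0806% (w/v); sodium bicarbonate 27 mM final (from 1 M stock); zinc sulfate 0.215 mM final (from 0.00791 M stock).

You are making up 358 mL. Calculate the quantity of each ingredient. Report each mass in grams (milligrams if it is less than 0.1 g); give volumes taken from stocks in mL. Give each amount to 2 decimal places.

Target volume = 358 mL = 0.358 L.
dipotassium phosphate: 5.92 g/L × 0.358 L = 2.12 g
L-lysine hydrochloride: 0.0806 g per 100 mL × 358 mL ÷ 100 = 0.29 g
sodium bicarbonate: V = C2·V2/C1 = 27 mM × 358 mL ÷ 1000 mM = 9.67 mL
zinc sulfate: C1V1 = C2V2 → 0.215 mM × 358 mL ÷ 7.91 mM = 9.73 mL

dipotassium phosphate 2.12 g; L-lysine hydrochloride 0.29 g; sodium bicarbonate 9.67 mL; zinc sulfate 9.73 mL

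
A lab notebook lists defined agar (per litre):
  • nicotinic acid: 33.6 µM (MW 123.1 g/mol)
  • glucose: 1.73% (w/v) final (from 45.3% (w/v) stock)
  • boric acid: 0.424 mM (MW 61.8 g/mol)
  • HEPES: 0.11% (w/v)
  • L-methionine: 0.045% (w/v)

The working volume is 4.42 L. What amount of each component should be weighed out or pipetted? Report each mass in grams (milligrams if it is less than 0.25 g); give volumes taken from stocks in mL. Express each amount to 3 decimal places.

nicotinic acid 18.282 mg; glucose 168.799 mL; boric acid 115.818 mg; HEPES 4.862 g; L-methionine 1.989 g

Scale factor relative to 1 L: 4.42.
nicotinic acid: 33.6 µmol/L × 123.1 g/mol × 4.42 L ÷ 1000 = 18.282 mg
glucose: V = C2·V2/C1 = 1.73% ÷ 45.3% × 4420 mL = 168.799 mL
boric acid: 0.424 mmol/L × 61.8 mg/mmol × 4.42 L = 115.818 mg
HEPES: 0.11 g per 100 mL × 4420 mL ÷ 100 = 4.862 g
L-methionine: 0.045 g per 100 mL × 4420 mL ÷ 100 = 1.989 g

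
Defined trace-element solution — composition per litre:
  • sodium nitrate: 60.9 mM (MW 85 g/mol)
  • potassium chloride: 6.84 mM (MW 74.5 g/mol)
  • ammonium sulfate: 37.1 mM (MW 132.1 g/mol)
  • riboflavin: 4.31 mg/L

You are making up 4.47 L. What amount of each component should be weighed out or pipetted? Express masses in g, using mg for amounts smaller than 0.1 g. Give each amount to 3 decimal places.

Working volume: 4.47 L.
sodium nitrate: 60.9 mmol/L × 85 g/mol × 4.47 L ÷ 1000 = 23.139 g
potassium chloride: 6.84 mmol/L × 74.5 g/mol × 4.47 L ÷ 1000 = 2.278 g
ammonium sulfate: 37.1 mmol/L × 132.1 g/mol × 4.47 L ÷ 1000 = 21.907 g
riboflavin: 4.31 mg/L × 4.47 L = 19.266 mg

sodium nitrate 23.139 g; potassium chloride 2.278 g; ammonium sulfate 21.907 g; riboflavin 19.266 mg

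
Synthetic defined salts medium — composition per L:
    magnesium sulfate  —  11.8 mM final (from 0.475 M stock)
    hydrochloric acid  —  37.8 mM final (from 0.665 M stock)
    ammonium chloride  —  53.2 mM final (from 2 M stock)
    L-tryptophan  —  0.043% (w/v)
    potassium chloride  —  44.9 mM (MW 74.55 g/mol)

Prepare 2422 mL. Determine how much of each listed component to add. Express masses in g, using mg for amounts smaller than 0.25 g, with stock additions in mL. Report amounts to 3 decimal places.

Scale factor relative to 1 L: 2.422.
magnesium sulfate: V = C2·V2/C1 = 11.8 mM × 2422 mL ÷ 475 mM = 60.168 mL
hydrochloric acid: C1V1 = C2V2 → 37.8 mM × 2422 mL ÷ 665 mM = 137.672 mL
ammonium chloride: C1V1 = C2V2 → 53.2 mM × 2422 mL ÷ 2000 mM = 64.425 mL
L-tryptophan: 0.043% w/v = 0.43 g/L → 0.43 × 2.422 L = 1.041 g
potassium chloride: 44.9 mmol/L × 74.55 g/mol × 2.422 L ÷ 1000 = 8.107 g

magnesium sulfate 60.168 mL; hydrochloric acid 137.672 mL; ammonium chloride 64.425 mL; L-tryptophan 1.041 g; potassium chloride 8.107 g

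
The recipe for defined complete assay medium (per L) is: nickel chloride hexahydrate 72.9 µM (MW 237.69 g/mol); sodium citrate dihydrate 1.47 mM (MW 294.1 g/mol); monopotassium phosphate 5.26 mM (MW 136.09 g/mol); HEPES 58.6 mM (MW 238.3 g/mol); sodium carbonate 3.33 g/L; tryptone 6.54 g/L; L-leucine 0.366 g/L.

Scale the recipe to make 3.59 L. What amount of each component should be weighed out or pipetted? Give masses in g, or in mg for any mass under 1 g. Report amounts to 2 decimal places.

Working volume: 3.59 L.
nickel chloride hexahydrate: 72.9 µmol/L × 237.69 g/mol × 3.59 L ÷ 1000 = 62.21 mg
sodium citrate dihydrate: 1.47 mmol/L × 294.1 g/mol × 3.59 L ÷ 1000 = 1.55 g
monopotassium phosphate: 5.26 mmol/L × 136.09 g/mol × 3.59 L ÷ 1000 = 2.57 g
HEPES: 58.6 mmol/L × 238.3 g/mol × 3.59 L ÷ 1000 = 50.13 g
sodium carbonate: 3.33 g/L × 3.59 L = 11.95 g
tryptone: 6.54 g/L × 3.59 L = 23.48 g
L-leucine: 0.366 g/L × 3.59 L = 1.31 g

nickel chloride hexahydrate 62.21 mg; sodium citrate dihydrate 1.55 g; monopotassium phosphate 2.57 g; HEPES 50.13 g; sodium carbonate 11.95 g; tryptone 23.48 g; L-leucine 1.31 g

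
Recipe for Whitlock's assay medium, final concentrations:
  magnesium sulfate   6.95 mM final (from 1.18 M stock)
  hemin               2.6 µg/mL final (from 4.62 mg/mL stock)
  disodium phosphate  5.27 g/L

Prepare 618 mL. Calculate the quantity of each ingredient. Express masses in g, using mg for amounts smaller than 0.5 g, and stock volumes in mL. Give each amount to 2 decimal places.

Target volume = 618 mL = 0.618 L.
magnesium sulfate: C1V1 = C2V2 → 6.95 mM × 618 mL ÷ 1180 mM = 3.64 mL
hemin: V = C2·V2/C1 = 2.6 µg/mL × 618 mL ÷ 4620 µg/mL = 0.35 mL
disodium phosphate: 5.27 g/L × 0.618 L = 3.26 g

magnesium sulfate 3.64 mL; hemin 0.35 mL; disodium phosphate 3.26 g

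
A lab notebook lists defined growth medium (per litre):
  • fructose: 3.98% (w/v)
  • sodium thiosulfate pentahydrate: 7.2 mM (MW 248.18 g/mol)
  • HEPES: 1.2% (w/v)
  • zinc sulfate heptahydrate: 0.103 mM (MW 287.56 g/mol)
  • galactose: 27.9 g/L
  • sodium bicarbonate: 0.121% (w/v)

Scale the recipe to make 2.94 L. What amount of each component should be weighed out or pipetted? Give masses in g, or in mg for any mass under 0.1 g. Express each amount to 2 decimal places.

fructose 117.01 g; sodium thiosulfate pentahydrate 5.25 g; HEPES 35.28 g; zinc sulfate heptahydrate 87.08 mg; galactose 82.03 g; sodium bicarbonate 3.56 g

Working volume: 2.94 L.
fructose: 3.98% w/v = 39.8 g/L → 39.8 × 2.94 L = 117.01 g
sodium thiosulfate pentahydrate: 7.2 mmol/L × 248.18 g/mol × 2.94 L ÷ 1000 = 5.25 g
HEPES: 1.2 g per 100 mL × 2940 mL ÷ 100 = 35.28 g
zinc sulfate heptahydrate: 0.103 mmol/L × 287.56 mg/mmol × 2.94 L = 87.08 mg
galactose: 27.9 g/L × 2.94 L = 82.03 g
sodium bicarbonate: 0.121% w/v = 1.21 g/L → 1.21 × 2.94 L = 3.56 g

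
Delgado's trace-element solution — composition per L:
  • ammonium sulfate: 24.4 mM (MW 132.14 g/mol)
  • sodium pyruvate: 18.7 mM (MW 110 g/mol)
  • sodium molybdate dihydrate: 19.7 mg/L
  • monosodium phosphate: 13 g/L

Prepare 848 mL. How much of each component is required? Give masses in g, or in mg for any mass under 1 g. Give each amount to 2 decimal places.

Scale factor relative to 1 L: 0.848.
ammonium sulfate: 24.4 mmol/L × 132.14 g/mol × 0.848 L ÷ 1000 = 2.73 g
sodium pyruvate: 18.7 mmol/L × 110 g/mol × 0.848 L ÷ 1000 = 1.74 g
sodium molybdate dihydrate: 19.7 mg/L × 0.848 L = 16.71 mg
monosodium phosphate: 13 g/L × 0.848 L = 11.02 g

ammonium sulfate 2.73 g; sodium pyruvate 1.74 g; sodium molybdate dihydrate 16.71 mg; monosodium phosphate 11.02 g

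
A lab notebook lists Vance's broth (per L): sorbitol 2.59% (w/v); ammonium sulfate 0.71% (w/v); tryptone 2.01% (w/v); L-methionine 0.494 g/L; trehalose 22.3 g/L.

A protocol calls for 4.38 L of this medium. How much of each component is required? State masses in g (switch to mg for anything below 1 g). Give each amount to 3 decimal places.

Working volume: 4.38 L.
sorbitol: 2.59% w/v = 25.9 g/L → 25.9 × 4.38 L = 113.442 g
ammonium sulfate: 0.71% w/v = 7.1 g/L → 7.1 × 4.38 L = 31.098 g
tryptone: 2.01 g per 100 mL × 4380 mL ÷ 100 = 88.038 g
L-methionine: 0.494 g/L × 4.38 L = 2.164 g
trehalose: 22.3 g/L × 4.38 L = 97.674 g

sorbitol 113.442 g; ammonium sulfate 31.098 g; tryptone 88.038 g; L-methionine 2.164 g; trehalose 97.674 g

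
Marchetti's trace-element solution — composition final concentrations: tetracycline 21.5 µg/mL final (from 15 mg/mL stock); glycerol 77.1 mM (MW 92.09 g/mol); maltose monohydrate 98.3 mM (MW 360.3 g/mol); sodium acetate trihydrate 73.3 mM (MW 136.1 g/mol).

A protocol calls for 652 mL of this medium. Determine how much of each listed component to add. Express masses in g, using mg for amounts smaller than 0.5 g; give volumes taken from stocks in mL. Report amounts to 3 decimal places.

Target volume = 652 mL = 0.652 L.
tetracycline: dilute stock: 21.5 µg/mL × 652 mL ÷ 15000 µg/mL = 0.935 mL
glycerol: 77.1 mmol/L × 92.09 g/mol × 0.652 L ÷ 1000 = 4.629 g
maltose monohydrate: 98.3 mmol/L × 360.3 g/mol × 0.652 L ÷ 1000 = 23.092 g
sodium acetate trihydrate: 73.3 mmol/L × 136.1 g/mol × 0.652 L ÷ 1000 = 6.504 g

tetracycline 0.935 mL; glycerol 4.629 g; maltose monohydrate 23.092 g; sodium acetate trihydrate 6.504 g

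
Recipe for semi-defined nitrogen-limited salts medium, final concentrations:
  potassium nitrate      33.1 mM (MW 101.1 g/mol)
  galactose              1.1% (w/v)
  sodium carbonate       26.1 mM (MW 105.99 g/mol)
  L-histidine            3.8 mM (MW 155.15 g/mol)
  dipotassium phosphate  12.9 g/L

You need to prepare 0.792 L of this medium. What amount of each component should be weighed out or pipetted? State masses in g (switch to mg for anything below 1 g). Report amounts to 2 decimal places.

Scale factor relative to 1 L: 0.792.
potassium nitrate: 33.1 mmol/L × 101.1 g/mol × 0.792 L ÷ 1000 = 2.65 g
galactose: 1.1% w/v = 11 g/L → 11 × 0.792 L = 8.71 g
sodium carbonate: 26.1 mmol/L × 105.99 g/mol × 0.792 L ÷ 1000 = 2.19 g
L-histidine: 3.8 mmol/L × 155.15 mg/mmol × 0.792 L = 466.94 mg
dipotassium phosphate: 12.9 g/L × 0.792 L = 10.22 g

potassium nitrate 2.65 g; galactose 8.71 g; sodium carbonate 2.19 g; L-histidine 466.94 mg; dipotassium phosphate 10.22 g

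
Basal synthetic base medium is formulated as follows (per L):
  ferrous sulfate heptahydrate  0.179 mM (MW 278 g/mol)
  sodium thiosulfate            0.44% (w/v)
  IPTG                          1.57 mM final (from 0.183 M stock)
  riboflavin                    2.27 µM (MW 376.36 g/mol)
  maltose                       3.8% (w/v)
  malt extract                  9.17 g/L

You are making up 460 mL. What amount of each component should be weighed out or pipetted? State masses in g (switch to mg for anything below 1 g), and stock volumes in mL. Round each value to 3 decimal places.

Working volume: 460 mL = 0.46 L.
ferrous sulfate heptahydrate: 0.179 mmol/L × 278 mg/mmol × 0.46 L = 22.891 mg
sodium thiosulfate: 0.44% w/v = 4.4 g/L → 4.4 × 0.46 L = 2.024 g
IPTG: C1V1 = C2V2 → 1.57 mM × 460 mL ÷ 183 mM = 3.946 mL
riboflavin: 2.27 µmol/L × 376.36 g/mol × 0.46 L ÷ 1000 = 0.393 mg
maltose: 3.8 g per 100 mL × 460 mL ÷ 100 = 17.480 g
malt extract: 9.17 g/L × 0.46 L = 4.218 g

ferrous sulfate heptahydrate 22.891 mg; sodium thiosulfate 2.024 g; IPTG 3.946 mL; riboflavin 0.393 mg; maltose 17.480 g; malt extract 4.218 g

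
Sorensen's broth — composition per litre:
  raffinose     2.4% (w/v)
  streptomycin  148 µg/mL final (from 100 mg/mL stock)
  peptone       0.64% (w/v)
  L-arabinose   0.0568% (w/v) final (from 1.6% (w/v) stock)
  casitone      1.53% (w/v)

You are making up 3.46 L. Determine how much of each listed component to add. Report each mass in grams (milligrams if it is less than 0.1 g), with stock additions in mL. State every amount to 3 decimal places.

raffinose 83.040 g; streptomycin 5.121 mL; peptone 22.144 g; L-arabinose 122.830 mL; casitone 52.938 g

Scale factor relative to 1 L: 3.46.
raffinose: 2.4 g per 100 mL × 3460 mL ÷ 100 = 83.040 g
streptomycin: V = C2·V2/C1 = 148 µg/mL × 3460 mL ÷ 100000 µg/mL = 5.121 mL
peptone: 0.64 g per 100 mL × 3460 mL ÷ 100 = 22.144 g
L-arabinose: C1V1 = C2V2 → 0.0568% ÷ 1.6% × 3460 mL = 122.830 mL
casitone: 1.53 g per 100 mL × 3460 mL ÷ 100 = 52.938 g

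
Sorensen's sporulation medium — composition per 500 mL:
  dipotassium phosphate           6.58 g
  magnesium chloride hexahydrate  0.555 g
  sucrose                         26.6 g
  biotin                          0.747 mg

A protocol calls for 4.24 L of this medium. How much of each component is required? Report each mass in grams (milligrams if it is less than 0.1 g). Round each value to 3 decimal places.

Scale factor = 4240 mL / 500 mL = 8.48.
dipotassium phosphate: 6.58 g × (4240 mL / 500 mL) = 55.798 g
magnesium chloride hexahydrate: 0.555 g × (4240 mL / 500 mL) = 4.706 g
sucrose: 26.6 g × (4240 mL / 500 mL) = 225.568 g
biotin: 0.747 mg × (4240 mL / 500 mL) = 6.335 mg

dipotassium phosphate 55.798 g; magnesium chloride hexahydrate 4.706 g; sucrose 225.568 g; biotin 6.335 mg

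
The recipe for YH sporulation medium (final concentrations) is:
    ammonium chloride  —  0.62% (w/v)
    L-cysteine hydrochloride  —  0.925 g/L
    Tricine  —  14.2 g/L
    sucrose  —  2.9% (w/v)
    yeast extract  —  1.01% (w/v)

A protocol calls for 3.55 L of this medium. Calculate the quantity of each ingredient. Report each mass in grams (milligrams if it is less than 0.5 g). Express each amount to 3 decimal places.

Working volume: 3.55 L.
ammonium chloride: 0.62 g per 100 mL × 3550 mL ÷ 100 = 22.010 g
L-cysteine hydrochloride: 0.925 g/L × 3.55 L = 3.284 g
Tricine: 14.2 g/L × 3.55 L = 50.410 g
sucrose: 2.9% w/v = 29 g/L → 29 × 3.55 L = 102.950 g
yeast extract: 1.01 g per 100 mL × 3550 mL ÷ 100 = 35.855 g

ammonium chloride 22.010 g; L-cysteine hydrochloride 3.284 g; Tricine 50.410 g; sucrose 102.950 g; yeast extract 35.855 g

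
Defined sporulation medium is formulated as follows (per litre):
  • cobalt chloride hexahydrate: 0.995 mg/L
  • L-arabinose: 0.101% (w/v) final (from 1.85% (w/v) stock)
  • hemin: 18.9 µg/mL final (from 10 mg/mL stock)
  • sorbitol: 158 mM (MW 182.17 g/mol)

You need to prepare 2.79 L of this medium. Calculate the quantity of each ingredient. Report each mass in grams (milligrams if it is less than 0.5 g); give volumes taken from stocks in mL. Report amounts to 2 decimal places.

cobalt chloride hexahydrate 2.78 mg; L-arabinose 152.32 mL; hemin 5.27 mL; sorbitol 80.30 g

Working volume: 2.79 L.
cobalt chloride hexahydrate: 0.995 mg/L × 2.79 L = 2.78 mg
L-arabinose: V = C2·V2/C1 = 0.101% ÷ 1.85% × 2790 mL = 152.32 mL
hemin: dilute stock: 18.9 µg/mL × 2790 mL ÷ 10000 µg/mL = 5.27 mL
sorbitol: 158 mmol/L × 182.17 g/mol × 2.79 L ÷ 1000 = 80.30 g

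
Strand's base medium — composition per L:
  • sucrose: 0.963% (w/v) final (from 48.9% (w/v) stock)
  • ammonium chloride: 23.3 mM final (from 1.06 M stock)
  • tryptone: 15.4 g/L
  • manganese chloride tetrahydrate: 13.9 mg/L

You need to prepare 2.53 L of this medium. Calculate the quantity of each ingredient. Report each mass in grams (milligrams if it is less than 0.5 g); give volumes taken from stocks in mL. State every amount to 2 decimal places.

sucrose 49.82 mL; ammonium chloride 55.61 mL; tryptone 38.96 g; manganese chloride tetrahydrate 35.17 mg

Scale factor relative to 1 L: 2.53.
sucrose: dilute stock: 0.963% ÷ 48.9% × 2530 mL = 49.82 mL
ammonium chloride: dilute stock: 23.3 mM × 2530 mL ÷ 1060 mM = 55.61 mL
tryptone: 15.4 g/L × 2.53 L = 38.96 g
manganese chloride tetrahydrate: 13.9 mg/L × 2.53 L = 35.17 mg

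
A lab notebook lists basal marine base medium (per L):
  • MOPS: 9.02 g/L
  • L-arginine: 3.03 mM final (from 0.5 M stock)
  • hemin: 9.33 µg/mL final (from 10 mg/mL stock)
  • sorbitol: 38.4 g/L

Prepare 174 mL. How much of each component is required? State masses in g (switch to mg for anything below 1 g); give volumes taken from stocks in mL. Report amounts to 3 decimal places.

MOPS 1.569 g; L-arginine 1.054 mL; hemin 0.162 mL; sorbitol 6.682 g

Working volume: 174 mL = 0.174 L.
MOPS: 9.02 g/L × 0.174 L = 1.569 g
L-arginine: dilute stock: 3.03 mM × 174 mL ÷ 500 mM = 1.054 mL
hemin: V = C2·V2/C1 = 9.33 µg/mL × 174 mL ÷ 10000 µg/mL = 0.162 mL
sorbitol: 38.4 g/L × 0.174 L = 6.682 g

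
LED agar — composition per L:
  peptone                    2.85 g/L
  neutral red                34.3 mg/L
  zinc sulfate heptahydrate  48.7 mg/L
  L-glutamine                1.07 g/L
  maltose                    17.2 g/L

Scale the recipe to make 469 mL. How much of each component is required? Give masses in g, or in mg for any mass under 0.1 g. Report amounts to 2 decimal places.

Target volume = 469 mL = 0.469 L.
peptone: 2.85 g/L × 0.469 L = 1.34 g
neutral red: 34.3 mg/L × 0.469 L = 16.09 mg
zinc sulfate heptahydrate: 48.7 mg/L × 0.469 L = 22.84 mg
L-glutamine: 1.07 g/L × 0.469 L = 0.50 g
maltose: 17.2 g/L × 0.469 L = 8.07 g

peptone 1.34 g; neutral red 16.09 mg; zinc sulfate heptahydrate 22.84 mg; L-glutamine 0.50 g; maltose 8.07 g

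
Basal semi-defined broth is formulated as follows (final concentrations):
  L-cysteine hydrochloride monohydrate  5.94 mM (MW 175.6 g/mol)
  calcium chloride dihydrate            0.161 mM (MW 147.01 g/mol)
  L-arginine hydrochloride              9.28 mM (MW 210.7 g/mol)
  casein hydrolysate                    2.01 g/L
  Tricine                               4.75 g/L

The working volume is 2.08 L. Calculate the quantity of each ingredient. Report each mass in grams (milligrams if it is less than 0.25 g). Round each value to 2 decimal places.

L-cysteine hydrochloride monohydrate 2.17 g; calcium chloride dihydrate 49.23 mg; L-arginine hydrochloride 4.07 g; casein hydrolysate 4.18 g; Tricine 9.88 g

Scale factor relative to 1 L: 2.08.
L-cysteine hydrochloride monohydrate: 5.94 mmol/L × 175.6 g/mol × 2.08 L ÷ 1000 = 2.17 g
calcium chloride dihydrate: 0.161 mmol/L × 147.01 mg/mmol × 2.08 L = 49.23 mg
L-arginine hydrochloride: 9.28 mmol/L × 210.7 g/mol × 2.08 L ÷ 1000 = 4.07 g
casein hydrolysate: 2.01 g/L × 2.08 L = 4.18 g
Tricine: 4.75 g/L × 2.08 L = 9.88 g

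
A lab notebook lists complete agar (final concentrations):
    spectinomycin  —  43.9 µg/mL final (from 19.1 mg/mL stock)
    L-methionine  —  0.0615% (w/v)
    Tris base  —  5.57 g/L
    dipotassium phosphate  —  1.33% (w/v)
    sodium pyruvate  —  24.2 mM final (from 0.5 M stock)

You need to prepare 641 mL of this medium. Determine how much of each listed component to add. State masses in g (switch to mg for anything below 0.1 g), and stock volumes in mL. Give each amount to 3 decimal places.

spectinomycin 1.473 mL; L-methionine 0.394 g; Tris base 3.570 g; dipotassium phosphate 8.525 g; sodium pyruvate 31.024 mL

Scale factor relative to 1 L: 0.641.
spectinomycin: V = C2·V2/C1 = 43.9 µg/mL × 641 mL ÷ 19100 µg/mL = 1.473 mL
L-methionine: 0.0615 g per 100 mL × 641 mL ÷ 100 = 0.394 g
Tris base: 5.57 g/L × 0.641 L = 3.570 g
dipotassium phosphate: 1.33 g per 100 mL × 641 mL ÷ 100 = 8.525 g
sodium pyruvate: V = C2·V2/C1 = 24.2 mM × 641 mL ÷ 500 mM = 31.024 mL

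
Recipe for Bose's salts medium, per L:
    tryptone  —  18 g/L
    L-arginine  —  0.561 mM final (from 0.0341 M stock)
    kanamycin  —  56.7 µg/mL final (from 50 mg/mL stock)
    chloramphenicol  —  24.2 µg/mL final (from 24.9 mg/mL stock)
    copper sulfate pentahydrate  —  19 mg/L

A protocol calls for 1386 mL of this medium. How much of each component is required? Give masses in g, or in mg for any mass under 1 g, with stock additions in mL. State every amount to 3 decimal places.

tryptone 24.948 g; L-arginine 22.802 mL; kanamycin 1.572 mL; chloramphenicol 1.347 mL; copper sulfate pentahydrate 26.334 mg

Scale factor relative to 1 L: 1.386.
tryptone: 18 g/L × 1.386 L = 24.948 g
L-arginine: dilute stock: 0.561 mM × 1386 mL ÷ 34.1 mM = 22.802 mL
kanamycin: V = C2·V2/C1 = 56.7 µg/mL × 1386 mL ÷ 50000 µg/mL = 1.572 mL
chloramphenicol: C1V1 = C2V2 → 24.2 µg/mL × 1386 mL ÷ 24900 µg/mL = 1.347 mL
copper sulfate pentahydrate: 19 mg/L × 1.386 L = 26.334 mg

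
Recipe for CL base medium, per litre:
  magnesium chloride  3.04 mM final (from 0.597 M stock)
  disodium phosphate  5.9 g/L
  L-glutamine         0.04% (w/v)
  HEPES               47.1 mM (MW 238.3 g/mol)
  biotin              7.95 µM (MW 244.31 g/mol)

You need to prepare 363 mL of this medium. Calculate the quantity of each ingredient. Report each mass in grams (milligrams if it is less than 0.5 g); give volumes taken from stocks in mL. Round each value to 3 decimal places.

Target volume = 363 mL = 0.363 L.
magnesium chloride: C1V1 = C2V2 → 3.04 mM × 363 mL ÷ 597 mM = 1.848 mL
disodium phosphate: 5.9 g/L × 0.363 L = 2.142 g
L-glutamine: 0.04% w/v = 0.4 g/L → 0.4 × 0.363 L = 0.1452 g = 145.200 mg
HEPES: 47.1 mmol/L × 238.3 g/mol × 0.363 L ÷ 1000 = 4.074 g
biotin: 7.95 µmol/L × 244.31 g/mol × 0.363 L ÷ 1000 = 0.705 mg

magnesium chloride 1.848 mL; disodium phosphate 2.142 g; L-glutamine 145.200 mg; HEPES 4.074 g; biotin 0.705 mg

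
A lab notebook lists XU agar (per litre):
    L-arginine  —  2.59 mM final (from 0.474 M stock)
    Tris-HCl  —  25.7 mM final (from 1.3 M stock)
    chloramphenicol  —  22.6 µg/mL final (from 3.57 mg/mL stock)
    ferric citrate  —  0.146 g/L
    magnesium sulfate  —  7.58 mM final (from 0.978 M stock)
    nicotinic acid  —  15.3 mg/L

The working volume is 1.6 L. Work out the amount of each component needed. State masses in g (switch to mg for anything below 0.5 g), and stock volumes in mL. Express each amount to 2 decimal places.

Working volume: 1.6 L.
L-arginine: V = C2·V2/C1 = 2.59 mM × 1600 mL ÷ 474 mM = 8.74 mL
Tris-HCl: dilute stock: 25.7 mM × 1600 mL ÷ 1300 mM = 31.63 mL
chloramphenicol: V = C2·V2/C1 = 22.6 µg/mL × 1600 mL ÷ 3570 µg/mL = 10.13 mL
ferric citrate: 0.146 g/L × 1.6 L = 0.2336 g = 233.60 mg
magnesium sulfate: C1V1 = C2V2 → 7.58 mM × 1600 mL ÷ 978 mM = 12.40 mL
nicotinic acid: 15.3 mg/L × 1.6 L = 24.48 mg

L-arginine 8.74 mL; Tris-HCl 31.63 mL; chloramphenicol 10.13 mL; ferric citrate 233.60 mg; magnesium sulfate 12.40 mL; nicotinic acid 24.48 mg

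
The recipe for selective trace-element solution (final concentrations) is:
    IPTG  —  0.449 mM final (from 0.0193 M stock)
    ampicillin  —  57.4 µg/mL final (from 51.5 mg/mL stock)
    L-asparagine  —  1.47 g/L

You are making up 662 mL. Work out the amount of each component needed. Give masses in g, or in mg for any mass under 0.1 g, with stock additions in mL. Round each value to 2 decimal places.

IPTG 15.40 mL; ampicillin 0.74 mL; L-asparagine 0.97 g

Target volume = 662 mL = 0.662 L.
IPTG: V = C2·V2/C1 = 0.449 mM × 662 mL ÷ 19.3 mM = 15.40 mL
ampicillin: V = C2·V2/C1 = 57.4 µg/mL × 662 mL ÷ 51500 µg/mL = 0.74 mL
L-asparagine: 1.47 g/L × 0.662 L = 0.97 g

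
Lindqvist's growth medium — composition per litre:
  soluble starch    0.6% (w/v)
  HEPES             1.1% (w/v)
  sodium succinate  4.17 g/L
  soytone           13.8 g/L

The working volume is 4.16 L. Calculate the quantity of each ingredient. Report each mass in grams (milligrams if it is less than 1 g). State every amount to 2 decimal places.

Scale factor relative to 1 L: 4.16.
soluble starch: 0.6 g per 100 mL × 4160 mL ÷ 100 = 24.96 g
HEPES: 1.1 g per 100 mL × 4160 mL ÷ 100 = 45.76 g
sodium succinate: 4.17 g/L × 4.16 L = 17.35 g
soytone: 13.8 g/L × 4.16 L = 57.41 g

soluble starch 24.96 g; HEPES 45.76 g; sodium succinate 17.35 g; soytone 57.41 g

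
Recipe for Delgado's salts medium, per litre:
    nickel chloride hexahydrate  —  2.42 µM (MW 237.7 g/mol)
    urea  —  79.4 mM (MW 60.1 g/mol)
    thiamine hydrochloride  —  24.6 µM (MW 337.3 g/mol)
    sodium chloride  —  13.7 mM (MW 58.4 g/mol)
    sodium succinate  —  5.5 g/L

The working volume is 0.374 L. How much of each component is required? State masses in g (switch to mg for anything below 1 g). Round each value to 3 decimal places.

Working volume: 0.374 L.
nickel chloride hexahydrate: 2.42 µmol/L × 237.7 g/mol × 0.374 L ÷ 1000 = 0.215 mg
urea: 79.4 mmol/L × 60.1 g/mol × 0.374 L ÷ 1000 = 1.785 g
thiamine hydrochloride: 24.6 µmol/L × 337.3 g/mol × 0.374 L ÷ 1000 = 3.103 mg
sodium chloride: 13.7 mmol/L × 58.4 mg/mmol × 0.374 L = 299.230 mg
sodium succinate: 5.5 g/L × 0.374 L = 2.057 g

nickel chloride hexahydrate 0.215 mg; urea 1.785 g; thiamine hydrochloride 3.103 mg; sodium chloride 299.230 mg; sodium succinate 2.057 g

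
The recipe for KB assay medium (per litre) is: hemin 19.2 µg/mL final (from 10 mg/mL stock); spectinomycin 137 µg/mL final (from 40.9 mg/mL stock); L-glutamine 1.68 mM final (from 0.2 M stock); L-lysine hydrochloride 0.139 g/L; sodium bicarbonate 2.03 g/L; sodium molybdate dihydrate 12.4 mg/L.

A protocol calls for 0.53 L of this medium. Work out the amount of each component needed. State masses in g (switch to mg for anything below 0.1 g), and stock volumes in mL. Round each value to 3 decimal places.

Working volume: 0.53 L.
hemin: V = C2·V2/C1 = 19.2 µg/mL × 530 mL ÷ 10000 µg/mL = 1.018 mL
spectinomycin: dilute stock: 137 µg/mL × 530 mL ÷ 40900 µg/mL = 1.775 mL
L-glutamine: V = C2·V2/C1 = 1.68 mM × 530 mL ÷ 200 mM = 4.452 mL
L-lysine hydrochloride: 0.139 g/L × 0.53 L = 0.07367 g = 73.670 mg
sodium bicarbonate: 2.03 g/L × 0.53 L = 1.076 g
sodium molybdate dihydrate: 12.4 mg/L × 0.53 L = 6.572 mg

hemin 1.018 mL; spectinomycin 1.775 mL; L-glutamine 4.452 mL; L-lysine hydrochloride 73.670 mg; sodium bicarbonate 1.076 g; sodium molybdate dihydrate 6.572 mg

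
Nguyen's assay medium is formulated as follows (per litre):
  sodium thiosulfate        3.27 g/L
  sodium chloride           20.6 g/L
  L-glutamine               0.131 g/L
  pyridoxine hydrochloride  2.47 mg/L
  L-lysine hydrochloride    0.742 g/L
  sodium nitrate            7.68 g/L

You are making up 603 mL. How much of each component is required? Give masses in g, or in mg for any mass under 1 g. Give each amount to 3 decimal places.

Scale factor relative to 1 L: 0.603.
sodium thiosulfate: 3.27 g/L × 0.603 L = 1.972 g
sodium chloride: 20.6 g/L × 0.603 L = 12.422 g
L-glutamine: 0.131 g/L × 0.603 L = 0.078993 g = 78.993 mg
pyridoxine hydrochloride: 2.47 mg/L × 0.603 L = 1.489 mg
L-lysine hydrochloride: 0.742 g/L × 0.603 L = 0.447426 g = 447.426 mg
sodium nitrate: 7.68 g/L × 0.603 L = 4.631 g

sodium thiosulfate 1.972 g; sodium chloride 12.422 g; L-glutamine 78.993 mg; pyridoxine hydrochloride 1.489 mg; L-lysine hydrochloride 447.426 mg; sodium nitrate 4.631 g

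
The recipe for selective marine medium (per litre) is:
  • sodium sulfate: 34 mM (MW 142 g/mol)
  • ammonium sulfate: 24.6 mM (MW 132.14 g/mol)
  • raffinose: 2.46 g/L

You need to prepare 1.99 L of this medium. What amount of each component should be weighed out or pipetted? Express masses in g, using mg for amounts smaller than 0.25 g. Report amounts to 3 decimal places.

Working volume: 1.99 L.
sodium sulfate: 34 mmol/L × 142 g/mol × 1.99 L ÷ 1000 = 9.608 g
ammonium sulfate: 24.6 mmol/L × 132.14 g/mol × 1.99 L ÷ 1000 = 6.469 g
raffinose: 2.46 g/L × 1.99 L = 4.895 g

sodium sulfate 9.608 g; ammonium sulfate 6.469 g; raffinose 4.895 g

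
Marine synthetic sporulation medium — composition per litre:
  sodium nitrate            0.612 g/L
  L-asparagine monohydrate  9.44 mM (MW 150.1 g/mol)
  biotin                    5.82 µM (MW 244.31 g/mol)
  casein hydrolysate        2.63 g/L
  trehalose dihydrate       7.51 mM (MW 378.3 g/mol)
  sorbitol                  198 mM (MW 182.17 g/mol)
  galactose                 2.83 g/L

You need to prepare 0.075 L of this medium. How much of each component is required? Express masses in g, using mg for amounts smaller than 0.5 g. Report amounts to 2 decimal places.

sodium nitrate 45.90 mg; L-asparagine monohydrate 106.27 mg; biotin 0.11 mg; casein hydrolysate 197.25 mg; trehalose dihydrate 213.08 mg; sorbitol 2.71 g; galactose 212.25 mg

Working volume: 0.075 L.
sodium nitrate: 0.612 g/L × 0.075 L = 0.0459 g = 45.90 mg
L-asparagine monohydrate: 9.44 mmol/L × 150.1 mg/mmol × 0.075 L = 106.27 mg
biotin: 5.82 µmol/L × 244.31 g/mol × 0.075 L ÷ 1000 = 0.11 mg
casein hydrolysate: 2.63 g/L × 0.075 L = 0.19725 g = 197.25 mg
trehalose dihydrate: 7.51 mmol/L × 378.3 mg/mmol × 0.075 L = 213.08 mg
sorbitol: 198 mmol/L × 182.17 g/mol × 0.075 L ÷ 1000 = 2.71 g
galactose: 2.83 g/L × 0.075 L = 0.21225 g = 212.25 mg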